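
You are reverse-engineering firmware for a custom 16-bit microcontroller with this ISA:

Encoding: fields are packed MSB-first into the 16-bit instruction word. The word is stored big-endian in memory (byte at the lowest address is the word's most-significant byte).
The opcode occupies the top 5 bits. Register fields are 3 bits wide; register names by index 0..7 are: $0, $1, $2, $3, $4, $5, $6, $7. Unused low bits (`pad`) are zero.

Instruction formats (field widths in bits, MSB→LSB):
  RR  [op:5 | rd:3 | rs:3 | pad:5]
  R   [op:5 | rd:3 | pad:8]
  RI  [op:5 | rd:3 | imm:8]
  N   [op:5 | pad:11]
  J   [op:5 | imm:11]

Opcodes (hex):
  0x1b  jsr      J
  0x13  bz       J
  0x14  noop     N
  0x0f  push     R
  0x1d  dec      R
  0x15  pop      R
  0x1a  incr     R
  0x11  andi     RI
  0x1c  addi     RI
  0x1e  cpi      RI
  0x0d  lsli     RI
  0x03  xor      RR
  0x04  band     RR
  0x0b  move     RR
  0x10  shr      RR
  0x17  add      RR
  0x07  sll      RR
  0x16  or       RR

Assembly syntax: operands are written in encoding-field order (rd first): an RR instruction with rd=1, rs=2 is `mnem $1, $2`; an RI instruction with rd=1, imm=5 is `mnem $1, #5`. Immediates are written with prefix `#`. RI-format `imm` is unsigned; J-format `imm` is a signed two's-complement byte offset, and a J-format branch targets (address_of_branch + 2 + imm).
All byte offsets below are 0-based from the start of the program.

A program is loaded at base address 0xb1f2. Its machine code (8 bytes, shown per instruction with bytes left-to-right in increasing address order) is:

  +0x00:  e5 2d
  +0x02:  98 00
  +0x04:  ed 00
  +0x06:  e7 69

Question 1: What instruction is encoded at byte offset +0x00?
addi $5, #45

+0x00: e5 2d ⇒ word 0xe52d (big)
  op=0xe52d>>11=0x1c ⇒ addi (RI)
  rd@[10:8]=0x5 ⇒ $5
  imm@[7:0]=0x2d ⇒ #45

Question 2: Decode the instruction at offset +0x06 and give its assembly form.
addi $7, #105

@+06  big-endian(e7 69) = 0xe769
  top 5b → 0x1c → addi [RI]
  rd@[10:8]=0x7 ⇒ $7
  imm@[7:0]=0x69 ⇒ #105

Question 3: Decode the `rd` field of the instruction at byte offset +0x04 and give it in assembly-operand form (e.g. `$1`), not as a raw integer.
$5

off 0x04: read ed 00 as big → 0xed00
  op=0xed00>>11=0x1d ⇒ dec (R)
  rd@[10:8]=0x5 ⇒ $5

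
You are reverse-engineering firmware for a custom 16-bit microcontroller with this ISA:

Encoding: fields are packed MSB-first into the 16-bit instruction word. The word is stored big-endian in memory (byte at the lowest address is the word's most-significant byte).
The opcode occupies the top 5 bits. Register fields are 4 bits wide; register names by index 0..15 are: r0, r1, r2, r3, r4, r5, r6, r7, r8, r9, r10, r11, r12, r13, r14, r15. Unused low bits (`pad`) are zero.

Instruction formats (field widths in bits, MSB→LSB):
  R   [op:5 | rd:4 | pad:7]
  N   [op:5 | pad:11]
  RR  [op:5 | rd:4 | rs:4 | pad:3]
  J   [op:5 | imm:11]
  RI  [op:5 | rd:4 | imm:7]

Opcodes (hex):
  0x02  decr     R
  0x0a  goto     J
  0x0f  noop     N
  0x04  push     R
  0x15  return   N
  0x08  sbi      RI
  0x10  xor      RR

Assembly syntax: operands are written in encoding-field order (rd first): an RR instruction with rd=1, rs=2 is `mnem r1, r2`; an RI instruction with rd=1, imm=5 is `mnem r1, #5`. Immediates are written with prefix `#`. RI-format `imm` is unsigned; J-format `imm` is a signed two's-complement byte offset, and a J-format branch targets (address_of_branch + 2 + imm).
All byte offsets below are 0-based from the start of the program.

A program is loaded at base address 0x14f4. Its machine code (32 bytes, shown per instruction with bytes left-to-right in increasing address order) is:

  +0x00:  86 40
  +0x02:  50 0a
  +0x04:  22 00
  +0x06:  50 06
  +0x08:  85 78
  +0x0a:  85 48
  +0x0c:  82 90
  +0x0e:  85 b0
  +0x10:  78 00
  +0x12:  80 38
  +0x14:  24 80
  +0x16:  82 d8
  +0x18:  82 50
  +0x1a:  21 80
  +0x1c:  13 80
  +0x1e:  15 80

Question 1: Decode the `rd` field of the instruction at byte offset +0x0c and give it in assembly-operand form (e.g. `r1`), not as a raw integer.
r5

off 0x0c: read 82 90 as big → 0x8290
  op=0x8290>>11=0x10 ⇒ xor (RR)
  [10:7] rd=5 = r5
  [6:3] rs=2 = r2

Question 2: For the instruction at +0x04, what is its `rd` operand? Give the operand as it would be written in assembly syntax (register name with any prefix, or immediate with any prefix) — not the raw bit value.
r4

off 0x04: read 22 00 as big → 0x2200
  top 5b → 0x4 → push [R]
  rd@[10:7]=0x4 ⇒ r4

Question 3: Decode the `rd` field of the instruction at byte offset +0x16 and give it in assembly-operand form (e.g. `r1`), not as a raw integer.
r5

[16] 82 d8 → 0x82d8
  op=0x82d8>>11=0x10 ⇒ xor (RR)
  rd: (w>>7)&0xf=0x5 → r5
  rs: (w>>3)&0xf=0xb → r11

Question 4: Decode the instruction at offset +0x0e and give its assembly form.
xor r11, r6

@+0e  big-endian(85 b0) = 0x85b0
  opcode bits[15:11]=0x10: xor/RR
  rd@[10:7]=0xb ⇒ r11
  rs@[6:3]=0x6 ⇒ r6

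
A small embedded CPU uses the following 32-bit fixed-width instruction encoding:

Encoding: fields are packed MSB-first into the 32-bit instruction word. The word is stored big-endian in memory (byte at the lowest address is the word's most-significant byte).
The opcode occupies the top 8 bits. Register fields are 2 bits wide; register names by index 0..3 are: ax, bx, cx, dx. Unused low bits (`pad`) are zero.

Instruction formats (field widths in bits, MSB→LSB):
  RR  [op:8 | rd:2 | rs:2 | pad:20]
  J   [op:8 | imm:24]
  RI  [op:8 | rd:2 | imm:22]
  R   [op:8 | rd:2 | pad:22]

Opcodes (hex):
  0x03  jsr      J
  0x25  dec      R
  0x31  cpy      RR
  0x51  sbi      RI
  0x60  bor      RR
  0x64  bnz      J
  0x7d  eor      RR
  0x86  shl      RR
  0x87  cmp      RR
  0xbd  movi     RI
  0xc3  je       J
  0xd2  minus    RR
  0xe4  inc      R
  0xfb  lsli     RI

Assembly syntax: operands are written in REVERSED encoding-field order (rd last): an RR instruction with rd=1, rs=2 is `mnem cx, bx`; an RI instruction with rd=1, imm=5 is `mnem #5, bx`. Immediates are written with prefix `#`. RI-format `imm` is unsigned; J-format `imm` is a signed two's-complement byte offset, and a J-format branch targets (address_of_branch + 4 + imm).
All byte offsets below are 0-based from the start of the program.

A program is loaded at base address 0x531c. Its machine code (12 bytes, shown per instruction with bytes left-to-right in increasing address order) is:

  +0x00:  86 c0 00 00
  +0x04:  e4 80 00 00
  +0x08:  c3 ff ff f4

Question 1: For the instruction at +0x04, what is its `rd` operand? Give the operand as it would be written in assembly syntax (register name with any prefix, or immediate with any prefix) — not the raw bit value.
off 0x04: read e4 80 00 00 as big → 0xe4800000
  top 8b → 0xe4 → inc [R]
  [23:22] rd=2 = cx

cx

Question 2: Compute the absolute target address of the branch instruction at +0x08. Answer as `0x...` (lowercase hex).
@+08  big-endian(c3 ff ff f4) = 0xc3fffff4
  opcode bits[31:24]=0xc3: je/J
  [23:0] imm=16777204 (s24→-12) = #-12
  target = base 0x531c + off 0x08 + 4 + imm -12 = 0x531c

0x531c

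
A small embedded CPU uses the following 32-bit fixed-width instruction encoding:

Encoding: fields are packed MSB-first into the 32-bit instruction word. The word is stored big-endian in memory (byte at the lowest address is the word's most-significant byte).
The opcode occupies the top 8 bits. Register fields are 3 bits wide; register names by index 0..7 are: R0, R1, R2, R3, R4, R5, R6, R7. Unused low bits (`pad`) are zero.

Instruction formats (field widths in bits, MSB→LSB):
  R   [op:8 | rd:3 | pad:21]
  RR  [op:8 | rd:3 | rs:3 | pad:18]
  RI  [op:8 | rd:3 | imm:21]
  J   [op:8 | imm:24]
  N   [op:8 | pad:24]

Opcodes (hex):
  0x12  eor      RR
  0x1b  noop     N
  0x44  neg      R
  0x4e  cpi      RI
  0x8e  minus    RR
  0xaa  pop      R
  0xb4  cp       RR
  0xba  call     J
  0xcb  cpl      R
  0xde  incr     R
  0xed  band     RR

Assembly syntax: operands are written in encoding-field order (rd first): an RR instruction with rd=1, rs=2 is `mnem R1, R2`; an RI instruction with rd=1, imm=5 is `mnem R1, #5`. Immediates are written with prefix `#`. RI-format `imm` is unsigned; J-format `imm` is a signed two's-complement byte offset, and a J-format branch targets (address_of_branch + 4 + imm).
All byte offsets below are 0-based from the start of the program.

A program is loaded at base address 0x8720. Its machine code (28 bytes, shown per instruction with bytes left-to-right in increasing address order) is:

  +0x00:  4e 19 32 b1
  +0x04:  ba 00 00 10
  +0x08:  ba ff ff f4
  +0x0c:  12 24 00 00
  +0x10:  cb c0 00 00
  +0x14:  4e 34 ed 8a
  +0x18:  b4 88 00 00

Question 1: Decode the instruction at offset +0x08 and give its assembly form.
call #-12

[08] ba ff ff f4 → 0xbafffff4
  op=0xbafffff4>>24=0xba ⇒ call (J)
  imm@[23:0]=0xfffff4 (s24→-12) ⇒ #-12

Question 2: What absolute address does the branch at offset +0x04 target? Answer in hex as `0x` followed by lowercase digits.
0x8738

+0x04: ba 00 00 10 ⇒ word 0xba000010 (big)
  top 8b → 0xba → call [J]
  [23:0] imm=16 = #16
  target = base 0x8720 + off 0x04 + 4 + imm 16 = 0x8738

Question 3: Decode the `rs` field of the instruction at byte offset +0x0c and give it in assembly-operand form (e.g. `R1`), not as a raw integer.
off 0x0c: read 12 24 00 00 as big → 0x12240000
  opcode bits[31:24]=0x12: eor/RR
  rd: (w>>21)&0x7=0x1 → R1
  rs: (w>>18)&0x7=0x1 → R1

R1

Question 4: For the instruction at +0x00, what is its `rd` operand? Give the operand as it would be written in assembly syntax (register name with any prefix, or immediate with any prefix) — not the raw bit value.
R0

[00] 4e 19 32 b1 → 0x4e1932b1
  opcode bits[31:24]=0x4e: cpi/RI
  rd@[23:21]=0x0 ⇒ R0
  imm@[20:0]=0x1932b1 ⇒ #1651377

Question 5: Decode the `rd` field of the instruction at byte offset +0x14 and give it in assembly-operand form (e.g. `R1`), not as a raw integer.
off 0x14: read 4e 34 ed 8a as big → 0x4e34ed8a
  op=0x4e34ed8a>>24=0x4e ⇒ cpi (RI)
  rd: (w>>21)&0x7=0x1 → R1
  imm: (w>>0)&0x1fffff=0x14ed8a → #1371530

R1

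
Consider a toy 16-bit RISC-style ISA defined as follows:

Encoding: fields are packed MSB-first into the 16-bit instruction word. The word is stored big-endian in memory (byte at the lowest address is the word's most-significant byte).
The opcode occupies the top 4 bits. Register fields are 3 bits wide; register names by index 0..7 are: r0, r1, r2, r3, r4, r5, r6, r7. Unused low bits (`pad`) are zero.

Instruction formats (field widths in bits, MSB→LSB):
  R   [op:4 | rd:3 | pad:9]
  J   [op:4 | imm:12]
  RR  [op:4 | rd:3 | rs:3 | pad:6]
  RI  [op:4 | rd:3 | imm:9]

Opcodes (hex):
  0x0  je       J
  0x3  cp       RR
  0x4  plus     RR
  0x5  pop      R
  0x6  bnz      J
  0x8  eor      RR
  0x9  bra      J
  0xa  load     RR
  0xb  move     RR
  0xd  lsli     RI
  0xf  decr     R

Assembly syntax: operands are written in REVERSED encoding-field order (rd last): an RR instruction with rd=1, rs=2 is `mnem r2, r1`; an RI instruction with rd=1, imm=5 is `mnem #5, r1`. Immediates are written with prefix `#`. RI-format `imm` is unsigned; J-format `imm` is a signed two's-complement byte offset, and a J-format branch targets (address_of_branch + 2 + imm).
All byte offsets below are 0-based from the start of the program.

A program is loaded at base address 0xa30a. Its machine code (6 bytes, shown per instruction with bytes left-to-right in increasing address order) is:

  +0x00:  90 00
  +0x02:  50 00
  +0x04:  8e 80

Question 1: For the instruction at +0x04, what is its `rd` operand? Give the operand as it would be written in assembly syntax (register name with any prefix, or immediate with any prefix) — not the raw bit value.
@+04  big-endian(8e 80) = 0x8e80
  top 4b → 0x8 → eor [RR]
  rd@[11:9]=0x7 ⇒ r7
  rs@[8:6]=0x2 ⇒ r2

r7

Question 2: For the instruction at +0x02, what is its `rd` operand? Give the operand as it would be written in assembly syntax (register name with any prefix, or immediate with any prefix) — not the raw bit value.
r0

off 0x02: read 50 00 as big → 0x5000
  top 4b → 0x5 → pop [R]
  rd: (w>>9)&0x7=0x0 → r0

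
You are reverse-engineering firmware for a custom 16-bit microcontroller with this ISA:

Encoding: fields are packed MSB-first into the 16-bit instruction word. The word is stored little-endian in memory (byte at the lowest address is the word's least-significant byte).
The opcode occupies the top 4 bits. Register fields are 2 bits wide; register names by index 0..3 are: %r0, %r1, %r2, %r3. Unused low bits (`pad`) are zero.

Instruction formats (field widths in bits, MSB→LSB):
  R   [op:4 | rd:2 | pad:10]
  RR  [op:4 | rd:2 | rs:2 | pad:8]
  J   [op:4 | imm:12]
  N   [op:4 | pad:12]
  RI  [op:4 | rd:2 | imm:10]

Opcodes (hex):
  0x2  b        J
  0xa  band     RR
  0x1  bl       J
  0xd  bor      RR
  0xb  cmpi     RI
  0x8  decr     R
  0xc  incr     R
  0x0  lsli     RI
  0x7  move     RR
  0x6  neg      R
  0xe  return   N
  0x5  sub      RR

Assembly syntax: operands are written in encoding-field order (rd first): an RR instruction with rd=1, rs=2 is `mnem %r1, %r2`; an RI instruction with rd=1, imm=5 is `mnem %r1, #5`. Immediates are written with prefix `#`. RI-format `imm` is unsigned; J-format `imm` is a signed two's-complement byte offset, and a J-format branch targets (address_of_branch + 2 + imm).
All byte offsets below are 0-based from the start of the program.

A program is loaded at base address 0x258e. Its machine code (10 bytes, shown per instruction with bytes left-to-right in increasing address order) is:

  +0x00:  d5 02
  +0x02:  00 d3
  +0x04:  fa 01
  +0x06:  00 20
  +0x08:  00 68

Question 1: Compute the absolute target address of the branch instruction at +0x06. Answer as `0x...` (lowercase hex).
[06] 00 20 → 0x2000
  top 4b → 0x2 → b [J]
  imm: (w>>0)&0xfff=0x0 → #0
  target = base 0x258e + off 0x06 + 2 + imm 0 = 0x2596

0x2596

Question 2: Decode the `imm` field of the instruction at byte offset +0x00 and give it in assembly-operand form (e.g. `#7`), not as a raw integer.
#725

@+00  little-endian(d5 02) = 0x02d5
  top 4b → 0x0 → lsli [RI]
  [11:10] rd=0 = %r0
  [9:0] imm=725 = #725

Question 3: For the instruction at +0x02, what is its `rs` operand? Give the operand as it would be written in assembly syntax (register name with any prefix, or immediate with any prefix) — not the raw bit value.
%r3

off 0x02: read 00 d3 as little → 0xd300
  top 4b → 0xd → bor [RR]
  rd: (w>>10)&0x3=0x0 → %r0
  rs: (w>>8)&0x3=0x3 → %r3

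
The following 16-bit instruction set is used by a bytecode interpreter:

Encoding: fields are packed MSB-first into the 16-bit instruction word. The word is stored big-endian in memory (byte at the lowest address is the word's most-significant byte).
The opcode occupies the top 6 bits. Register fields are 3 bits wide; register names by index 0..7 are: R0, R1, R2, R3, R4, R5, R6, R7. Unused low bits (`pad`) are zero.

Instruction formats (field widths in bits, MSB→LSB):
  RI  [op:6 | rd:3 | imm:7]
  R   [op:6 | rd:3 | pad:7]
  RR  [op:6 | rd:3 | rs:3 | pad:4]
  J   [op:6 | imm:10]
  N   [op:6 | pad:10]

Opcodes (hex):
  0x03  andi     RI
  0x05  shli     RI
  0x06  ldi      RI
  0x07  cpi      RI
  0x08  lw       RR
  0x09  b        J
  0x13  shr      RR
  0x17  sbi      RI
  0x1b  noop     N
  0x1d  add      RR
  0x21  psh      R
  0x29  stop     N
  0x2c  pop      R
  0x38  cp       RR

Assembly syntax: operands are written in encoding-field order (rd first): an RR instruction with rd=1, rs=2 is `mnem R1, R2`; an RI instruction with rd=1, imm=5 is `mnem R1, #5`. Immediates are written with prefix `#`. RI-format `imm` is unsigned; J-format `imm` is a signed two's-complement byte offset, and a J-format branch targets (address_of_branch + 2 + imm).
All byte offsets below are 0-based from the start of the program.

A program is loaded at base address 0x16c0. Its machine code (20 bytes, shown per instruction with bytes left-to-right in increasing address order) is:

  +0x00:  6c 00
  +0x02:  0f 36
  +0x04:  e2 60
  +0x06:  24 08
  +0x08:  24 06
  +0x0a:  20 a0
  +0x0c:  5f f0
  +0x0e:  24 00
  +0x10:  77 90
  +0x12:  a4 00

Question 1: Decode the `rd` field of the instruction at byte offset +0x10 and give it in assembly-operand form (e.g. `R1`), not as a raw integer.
R7

[10] 77 90 → 0x7790
  opcode bits[15:10]=0x1d: add/RR
  rd: (w>>7)&0x7=0x7 → R7
  rs: (w>>4)&0x7=0x1 → R1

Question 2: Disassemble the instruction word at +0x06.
b #8

[06] 24 08 → 0x2408
  opcode bits[15:10]=0x9: b/J
  imm@[9:0]=0x8 ⇒ #8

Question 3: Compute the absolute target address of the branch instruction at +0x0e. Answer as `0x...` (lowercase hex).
0x16d0

off 0x0e: read 24 00 as big → 0x2400
  top 6b → 0x9 → b [J]
  [9:0] imm=0 = #0
  target = base 0x16c0 + off 0x0e + 2 + imm 0 = 0x16d0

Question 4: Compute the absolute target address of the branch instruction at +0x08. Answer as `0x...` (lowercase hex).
0x16d0

off 0x08: read 24 06 as big → 0x2406
  top 6b → 0x9 → b [J]
  imm: (w>>0)&0x3ff=0x6 → #6
  target = base 0x16c0 + off 0x08 + 2 + imm 6 = 0x16d0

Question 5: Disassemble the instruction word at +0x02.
off 0x02: read 0f 36 as big → 0x0f36
  top 6b → 0x3 → andi [RI]
  rd: (w>>7)&0x7=0x6 → R6
  imm: (w>>0)&0x7f=0x36 → #54

andi R6, #54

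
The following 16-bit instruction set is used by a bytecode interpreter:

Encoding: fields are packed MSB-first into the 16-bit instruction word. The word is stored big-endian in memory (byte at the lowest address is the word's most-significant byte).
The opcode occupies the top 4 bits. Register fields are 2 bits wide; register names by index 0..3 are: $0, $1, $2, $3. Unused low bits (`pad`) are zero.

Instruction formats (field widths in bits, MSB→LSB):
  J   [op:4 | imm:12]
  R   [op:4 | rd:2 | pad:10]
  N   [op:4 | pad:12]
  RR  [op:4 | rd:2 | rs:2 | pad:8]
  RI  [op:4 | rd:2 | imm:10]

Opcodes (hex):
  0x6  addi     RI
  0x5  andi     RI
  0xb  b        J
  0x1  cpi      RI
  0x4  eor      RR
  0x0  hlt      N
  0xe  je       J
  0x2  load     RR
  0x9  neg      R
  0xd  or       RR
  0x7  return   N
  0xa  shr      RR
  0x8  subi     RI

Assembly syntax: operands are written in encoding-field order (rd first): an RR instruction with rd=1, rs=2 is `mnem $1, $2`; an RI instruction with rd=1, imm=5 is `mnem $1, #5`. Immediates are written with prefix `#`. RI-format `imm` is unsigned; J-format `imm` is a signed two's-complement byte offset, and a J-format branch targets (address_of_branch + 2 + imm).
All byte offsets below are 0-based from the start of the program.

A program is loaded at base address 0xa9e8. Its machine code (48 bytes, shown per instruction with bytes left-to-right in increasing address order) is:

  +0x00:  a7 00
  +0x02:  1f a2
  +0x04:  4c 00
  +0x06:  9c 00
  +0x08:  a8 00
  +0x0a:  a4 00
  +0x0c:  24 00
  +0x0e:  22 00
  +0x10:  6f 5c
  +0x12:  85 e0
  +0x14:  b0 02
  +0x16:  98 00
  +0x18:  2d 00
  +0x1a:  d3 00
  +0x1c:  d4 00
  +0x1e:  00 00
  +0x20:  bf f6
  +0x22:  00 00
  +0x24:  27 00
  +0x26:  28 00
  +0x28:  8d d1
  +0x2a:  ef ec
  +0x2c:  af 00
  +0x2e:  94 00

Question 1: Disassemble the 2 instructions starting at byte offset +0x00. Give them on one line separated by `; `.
off 0x00: read a7 00 as big → 0xa700
  opcode bits[15:12]=0xa: shr/RR
  rd: (w>>10)&0x3=0x1 → $1
  rs: (w>>8)&0x3=0x3 → $3
off 0x02: read 1f a2 as big → 0x1fa2
  opcode bits[15:12]=0x1: cpi/RI
  rd: (w>>10)&0x3=0x3 → $3
  imm: (w>>0)&0x3ff=0x3a2 → #930

shr $1, $3; cpi $3, #930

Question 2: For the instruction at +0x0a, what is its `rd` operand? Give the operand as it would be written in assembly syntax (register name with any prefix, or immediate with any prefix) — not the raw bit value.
off 0x0a: read a4 00 as big → 0xa400
  opcode bits[15:12]=0xa: shr/RR
  rd: (w>>10)&0x3=0x1 → $1
  rs: (w>>8)&0x3=0x0 → $0

$1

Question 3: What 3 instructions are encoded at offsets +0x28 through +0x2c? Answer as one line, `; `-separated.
off 0x28: read 8d d1 as big → 0x8dd1
  top 4b → 0x8 → subi [RI]
  [11:10] rd=3 = $3
  [9:0] imm=465 = #465
off 0x2a: read ef ec as big → 0xefec
  top 4b → 0xe → je [J]
  [11:0] imm=4076 (s12→-20) = #-20
off 0x2c: read af 00 as big → 0xaf00
  top 4b → 0xa → shr [RR]
  [11:10] rd=3 = $3
  [9:8] rs=3 = $3

subi $3, #465; je #-20; shr $3, $3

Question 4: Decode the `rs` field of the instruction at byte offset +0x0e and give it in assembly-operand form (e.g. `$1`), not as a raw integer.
off 0x0e: read 22 00 as big → 0x2200
  top 4b → 0x2 → load [RR]
  rd@[11:10]=0x0 ⇒ $0
  rs@[9:8]=0x2 ⇒ $2

$2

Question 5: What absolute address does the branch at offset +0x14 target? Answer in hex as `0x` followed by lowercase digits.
+0x14: b0 02 ⇒ word 0xb002 (big)
  opcode bits[15:12]=0xb: b/J
  imm@[11:0]=0x2 ⇒ #2
  target = base 0xa9e8 + off 0x14 + 2 + imm 2 = 0xaa00

0xaa00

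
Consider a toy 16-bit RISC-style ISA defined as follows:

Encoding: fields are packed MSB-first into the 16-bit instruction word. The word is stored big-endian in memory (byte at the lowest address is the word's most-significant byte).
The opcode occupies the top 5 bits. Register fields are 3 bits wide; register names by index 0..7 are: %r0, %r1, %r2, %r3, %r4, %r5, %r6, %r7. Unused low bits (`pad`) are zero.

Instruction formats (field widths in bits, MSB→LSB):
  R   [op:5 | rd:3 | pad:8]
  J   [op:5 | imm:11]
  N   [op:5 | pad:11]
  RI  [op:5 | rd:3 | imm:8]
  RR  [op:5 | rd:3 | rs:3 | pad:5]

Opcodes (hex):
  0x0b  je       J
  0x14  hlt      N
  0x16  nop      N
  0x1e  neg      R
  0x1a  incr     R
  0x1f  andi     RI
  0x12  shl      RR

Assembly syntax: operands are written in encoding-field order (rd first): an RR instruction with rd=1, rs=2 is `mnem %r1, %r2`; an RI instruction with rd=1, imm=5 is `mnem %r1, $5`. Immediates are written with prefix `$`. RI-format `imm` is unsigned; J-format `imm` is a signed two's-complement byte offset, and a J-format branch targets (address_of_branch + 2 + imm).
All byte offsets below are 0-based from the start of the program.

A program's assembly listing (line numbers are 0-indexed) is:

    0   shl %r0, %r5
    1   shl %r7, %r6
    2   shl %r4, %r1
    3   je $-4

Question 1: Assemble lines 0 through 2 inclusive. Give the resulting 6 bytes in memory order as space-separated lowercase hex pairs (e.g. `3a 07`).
L0: shl op=0x12:5|rd=0:3|rs=5:3|pad=0:5 ⇒ 0x90a0 ⇒ big 90 a0
L1: shl op=0x12:5|rd=7:3|rs=6:3|pad=0:5 ⇒ 0x97c0 ⇒ big 97 c0
L2: shl op=0x12:5|rd=4:3|rs=1:3|pad=0:5 ⇒ 0x9420 ⇒ big 94 20

90 a0 97 c0 94 20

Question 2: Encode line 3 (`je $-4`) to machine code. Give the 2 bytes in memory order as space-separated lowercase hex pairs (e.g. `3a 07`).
5f fc

L3: je op=0xb:5|imm=-4:11 ⇒ 0x5ffc ⇒ big 5f fc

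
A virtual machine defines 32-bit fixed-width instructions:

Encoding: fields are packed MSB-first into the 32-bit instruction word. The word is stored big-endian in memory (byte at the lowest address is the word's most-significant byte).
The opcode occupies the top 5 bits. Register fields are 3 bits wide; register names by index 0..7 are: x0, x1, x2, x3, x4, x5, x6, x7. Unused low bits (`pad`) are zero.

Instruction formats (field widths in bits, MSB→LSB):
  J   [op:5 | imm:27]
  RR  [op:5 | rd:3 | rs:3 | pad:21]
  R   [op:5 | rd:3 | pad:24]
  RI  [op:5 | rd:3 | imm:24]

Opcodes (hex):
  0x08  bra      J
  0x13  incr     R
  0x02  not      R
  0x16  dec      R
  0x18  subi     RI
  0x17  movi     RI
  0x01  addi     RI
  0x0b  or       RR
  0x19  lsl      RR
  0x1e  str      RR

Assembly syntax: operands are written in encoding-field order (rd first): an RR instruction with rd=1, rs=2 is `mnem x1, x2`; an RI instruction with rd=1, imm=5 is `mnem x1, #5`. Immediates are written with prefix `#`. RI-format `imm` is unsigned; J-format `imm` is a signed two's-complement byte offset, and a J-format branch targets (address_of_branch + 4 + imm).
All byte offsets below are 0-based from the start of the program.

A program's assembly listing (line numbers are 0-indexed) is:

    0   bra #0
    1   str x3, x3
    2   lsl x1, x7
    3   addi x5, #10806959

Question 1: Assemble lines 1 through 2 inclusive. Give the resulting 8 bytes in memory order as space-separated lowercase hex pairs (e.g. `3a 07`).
f3 60 00 00 c9 e0 00 00

line 1 (str): pack op=0x1e:5|rd=3:3|rs=3:3|pad=0:21 = 0xf3600000; big→ f3 60 00 00
line 2 (lsl): pack op=0x19:5|rd=1:3|rs=7:3|pad=0:21 = 0xc9e00000; big→ c9 e0 00 00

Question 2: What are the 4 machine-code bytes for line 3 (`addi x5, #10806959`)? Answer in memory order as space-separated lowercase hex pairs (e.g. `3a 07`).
3. addi fields op=0x1:5|rd=5:3|imm=10806959:24 → word 0da4e6afh → 0d a4 e6 af

0d a4 e6 af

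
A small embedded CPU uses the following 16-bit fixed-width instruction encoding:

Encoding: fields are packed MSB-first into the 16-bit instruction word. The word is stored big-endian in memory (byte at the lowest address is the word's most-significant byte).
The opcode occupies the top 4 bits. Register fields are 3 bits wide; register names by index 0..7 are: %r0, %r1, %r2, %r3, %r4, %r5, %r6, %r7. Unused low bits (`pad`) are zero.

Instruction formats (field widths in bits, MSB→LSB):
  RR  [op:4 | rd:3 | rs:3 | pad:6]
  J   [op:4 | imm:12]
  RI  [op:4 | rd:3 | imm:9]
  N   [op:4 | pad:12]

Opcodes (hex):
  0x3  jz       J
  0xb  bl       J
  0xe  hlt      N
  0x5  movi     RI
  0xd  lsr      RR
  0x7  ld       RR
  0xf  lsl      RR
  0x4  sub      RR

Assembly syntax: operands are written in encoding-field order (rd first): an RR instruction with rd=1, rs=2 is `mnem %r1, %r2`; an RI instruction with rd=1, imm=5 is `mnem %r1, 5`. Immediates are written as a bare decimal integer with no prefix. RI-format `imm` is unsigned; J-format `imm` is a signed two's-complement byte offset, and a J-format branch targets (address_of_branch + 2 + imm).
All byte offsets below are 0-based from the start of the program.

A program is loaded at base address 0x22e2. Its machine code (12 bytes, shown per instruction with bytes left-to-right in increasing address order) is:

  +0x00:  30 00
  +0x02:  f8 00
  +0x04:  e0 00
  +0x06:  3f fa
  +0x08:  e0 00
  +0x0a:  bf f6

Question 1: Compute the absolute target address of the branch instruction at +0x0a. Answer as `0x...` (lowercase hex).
0x22e4

[0a] bf f6 → 0xbff6
  top 4b → 0xb → bl [J]
  imm: (w>>0)&0xfff=0xff6 (s12→-10) → -10
  target = base 0x22e2 + off 0x0a + 2 + imm -10 = 0x22e4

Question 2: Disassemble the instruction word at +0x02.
lsl %r4, %r0

off 0x02: read f8 00 as big → 0xf800
  op=0xf800>>12=0xf ⇒ lsl (RR)
  rd: (w>>9)&0x7=0x4 → %r4
  rs: (w>>6)&0x7=0x0 → %r0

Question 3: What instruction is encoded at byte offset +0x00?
jz 0

+0x00: 30 00 ⇒ word 0x3000 (big)
  op=0x3000>>12=0x3 ⇒ jz (J)
  imm@[11:0]=0x0 ⇒ 0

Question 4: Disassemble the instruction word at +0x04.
hlt

[04] e0 00 → 0xe000
  opcode bits[15:12]=0xe: hlt/N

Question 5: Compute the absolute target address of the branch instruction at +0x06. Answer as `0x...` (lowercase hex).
0x22e4

+0x06: 3f fa ⇒ word 0x3ffa (big)
  op=0x3ffa>>12=0x3 ⇒ jz (J)
  [11:0] imm=4090 (s12→-6) = -6
  target = base 0x22e2 + off 0x06 + 2 + imm -6 = 0x22e4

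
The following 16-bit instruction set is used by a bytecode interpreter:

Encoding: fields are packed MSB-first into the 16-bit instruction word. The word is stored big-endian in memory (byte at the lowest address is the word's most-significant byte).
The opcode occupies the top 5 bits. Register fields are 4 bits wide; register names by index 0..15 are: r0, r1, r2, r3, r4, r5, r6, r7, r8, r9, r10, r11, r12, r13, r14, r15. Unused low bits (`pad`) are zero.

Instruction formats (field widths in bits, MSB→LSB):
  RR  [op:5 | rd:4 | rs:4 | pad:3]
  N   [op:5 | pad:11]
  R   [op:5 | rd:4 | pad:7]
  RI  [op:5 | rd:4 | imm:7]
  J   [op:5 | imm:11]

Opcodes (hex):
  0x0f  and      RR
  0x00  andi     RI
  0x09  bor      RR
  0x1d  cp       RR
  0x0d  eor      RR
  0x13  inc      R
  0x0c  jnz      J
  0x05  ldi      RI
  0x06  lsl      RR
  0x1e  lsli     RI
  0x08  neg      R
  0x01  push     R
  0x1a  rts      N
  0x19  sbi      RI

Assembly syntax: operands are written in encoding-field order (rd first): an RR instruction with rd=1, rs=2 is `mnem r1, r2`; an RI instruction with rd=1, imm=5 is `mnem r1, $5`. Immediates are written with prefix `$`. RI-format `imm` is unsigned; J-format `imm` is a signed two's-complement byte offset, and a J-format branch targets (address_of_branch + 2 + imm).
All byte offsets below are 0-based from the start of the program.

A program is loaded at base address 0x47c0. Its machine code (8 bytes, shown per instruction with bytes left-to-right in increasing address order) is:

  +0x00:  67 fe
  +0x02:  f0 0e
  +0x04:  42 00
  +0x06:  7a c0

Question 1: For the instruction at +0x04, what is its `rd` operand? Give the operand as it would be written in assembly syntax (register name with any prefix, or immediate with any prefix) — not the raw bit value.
@+04  big-endian(42 00) = 0x4200
  op=0x4200>>11=0x8 ⇒ neg (R)
  rd@[10:7]=0x4 ⇒ r4

r4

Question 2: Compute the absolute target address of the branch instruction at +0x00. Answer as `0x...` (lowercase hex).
off 0x00: read 67 fe as big → 0x67fe
  op=0x67fe>>11=0xc ⇒ jnz (J)
  imm: (w>>0)&0x7ff=0x7fe (s11→-2) → $-2
  target = base 0x47c0 + off 0x00 + 2 + imm -2 = 0x47c0

0x47c0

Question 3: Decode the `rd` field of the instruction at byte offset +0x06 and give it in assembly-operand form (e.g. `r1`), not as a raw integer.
r5

off 0x06: read 7a c0 as big → 0x7ac0
  op=0x7ac0>>11=0xf ⇒ and (RR)
  rd@[10:7]=0x5 ⇒ r5
  rs@[6:3]=0x8 ⇒ r8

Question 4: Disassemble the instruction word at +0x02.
[02] f0 0e → 0xf00e
  op=0xf00e>>11=0x1e ⇒ lsli (RI)
  rd: (w>>7)&0xf=0x0 → r0
  imm: (w>>0)&0x7f=0xe → $14

lsli r0, $14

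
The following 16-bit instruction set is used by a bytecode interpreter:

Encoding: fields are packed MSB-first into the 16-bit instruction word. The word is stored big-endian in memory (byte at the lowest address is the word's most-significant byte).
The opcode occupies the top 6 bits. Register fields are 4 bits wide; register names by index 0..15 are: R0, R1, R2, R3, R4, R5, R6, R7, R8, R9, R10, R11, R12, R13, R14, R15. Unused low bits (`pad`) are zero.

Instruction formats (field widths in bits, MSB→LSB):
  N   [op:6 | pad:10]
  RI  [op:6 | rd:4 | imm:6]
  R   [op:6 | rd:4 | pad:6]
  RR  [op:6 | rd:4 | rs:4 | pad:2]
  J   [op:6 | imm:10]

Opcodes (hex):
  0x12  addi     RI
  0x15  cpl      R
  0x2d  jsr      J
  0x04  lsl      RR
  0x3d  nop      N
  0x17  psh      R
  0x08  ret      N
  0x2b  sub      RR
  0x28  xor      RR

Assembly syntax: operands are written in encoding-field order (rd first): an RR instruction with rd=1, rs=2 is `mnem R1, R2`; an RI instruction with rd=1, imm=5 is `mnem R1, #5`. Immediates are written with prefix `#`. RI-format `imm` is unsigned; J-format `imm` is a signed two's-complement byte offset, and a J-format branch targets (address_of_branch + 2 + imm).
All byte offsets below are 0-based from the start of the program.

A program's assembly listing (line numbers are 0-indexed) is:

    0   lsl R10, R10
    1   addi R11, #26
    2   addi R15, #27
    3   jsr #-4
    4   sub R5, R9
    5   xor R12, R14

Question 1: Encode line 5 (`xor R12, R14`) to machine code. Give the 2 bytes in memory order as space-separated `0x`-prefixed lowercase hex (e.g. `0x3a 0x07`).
0xa3 0x38

5. xor fields op=0x28:6|rd=12:4|rs=14:4|pad=0:2 → word a338h → a3 38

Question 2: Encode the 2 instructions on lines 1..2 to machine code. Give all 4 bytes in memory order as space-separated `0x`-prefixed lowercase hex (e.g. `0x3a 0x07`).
1. addi fields op=0x12:6|rd=11:4|imm=26:6 → word 4adah → 4a da
2. addi fields op=0x12:6|rd=15:4|imm=27:6 → word 4bdbh → 4b db

0x4a 0xda 0x4b 0xdb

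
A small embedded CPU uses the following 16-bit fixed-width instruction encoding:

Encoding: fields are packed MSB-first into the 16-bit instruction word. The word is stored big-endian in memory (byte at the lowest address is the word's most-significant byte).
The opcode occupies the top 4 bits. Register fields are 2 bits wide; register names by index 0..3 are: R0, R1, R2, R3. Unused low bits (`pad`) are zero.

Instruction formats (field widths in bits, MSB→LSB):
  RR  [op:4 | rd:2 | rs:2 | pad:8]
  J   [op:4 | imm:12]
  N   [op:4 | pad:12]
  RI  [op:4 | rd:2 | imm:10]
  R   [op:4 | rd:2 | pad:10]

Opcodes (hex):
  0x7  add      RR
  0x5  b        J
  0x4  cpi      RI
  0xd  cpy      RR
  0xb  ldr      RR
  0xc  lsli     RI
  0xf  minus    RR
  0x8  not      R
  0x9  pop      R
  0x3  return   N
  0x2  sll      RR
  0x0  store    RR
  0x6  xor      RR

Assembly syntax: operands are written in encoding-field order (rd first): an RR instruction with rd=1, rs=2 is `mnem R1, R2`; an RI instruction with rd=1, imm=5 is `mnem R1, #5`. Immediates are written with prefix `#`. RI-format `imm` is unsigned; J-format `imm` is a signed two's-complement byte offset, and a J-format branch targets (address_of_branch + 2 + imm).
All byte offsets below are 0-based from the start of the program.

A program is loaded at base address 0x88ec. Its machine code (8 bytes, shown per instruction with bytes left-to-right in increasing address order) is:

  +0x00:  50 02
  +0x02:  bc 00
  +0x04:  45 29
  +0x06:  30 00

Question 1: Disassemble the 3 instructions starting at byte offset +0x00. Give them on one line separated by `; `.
b #2; ldr R3, R0; cpi R1, #297

[00] 50 02 → 0x5002
  top 4b → 0x5 → b [J]
  [11:0] imm=2 = #2
[02] bc 00 → 0xbc00
  top 4b → 0xb → ldr [RR]
  [11:10] rd=3 = R3
  [9:8] rs=0 = R0
[04] 45 29 → 0x4529
  top 4b → 0x4 → cpi [RI]
  [11:10] rd=1 = R1
  [9:0] imm=297 = #297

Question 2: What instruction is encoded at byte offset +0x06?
@+06  big-endian(30 00) = 0x3000
  top 4b → 0x3 → return [N]

return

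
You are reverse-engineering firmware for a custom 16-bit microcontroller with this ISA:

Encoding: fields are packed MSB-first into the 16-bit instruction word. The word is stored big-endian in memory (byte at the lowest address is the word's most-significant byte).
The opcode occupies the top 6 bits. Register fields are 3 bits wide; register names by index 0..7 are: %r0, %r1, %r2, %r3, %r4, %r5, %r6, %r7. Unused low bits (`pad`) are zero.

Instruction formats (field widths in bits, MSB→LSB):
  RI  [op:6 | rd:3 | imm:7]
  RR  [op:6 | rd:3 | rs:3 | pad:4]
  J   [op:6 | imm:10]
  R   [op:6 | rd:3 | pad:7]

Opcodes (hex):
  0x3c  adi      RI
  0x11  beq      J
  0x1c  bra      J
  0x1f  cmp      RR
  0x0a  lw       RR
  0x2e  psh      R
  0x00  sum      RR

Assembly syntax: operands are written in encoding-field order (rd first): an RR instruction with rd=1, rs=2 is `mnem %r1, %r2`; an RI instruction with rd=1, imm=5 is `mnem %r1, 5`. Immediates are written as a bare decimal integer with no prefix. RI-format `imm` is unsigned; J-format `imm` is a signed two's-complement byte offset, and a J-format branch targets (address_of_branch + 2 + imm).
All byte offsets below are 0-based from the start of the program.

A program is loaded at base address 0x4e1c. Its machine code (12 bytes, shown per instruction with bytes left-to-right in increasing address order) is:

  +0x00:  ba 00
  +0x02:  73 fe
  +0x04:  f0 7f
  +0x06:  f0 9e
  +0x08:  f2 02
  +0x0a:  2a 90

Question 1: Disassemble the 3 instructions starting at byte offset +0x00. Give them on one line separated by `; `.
psh %r4; bra -2; adi %r0, 127

off 0x00: read ba 00 as big → 0xba00
  top 6b → 0x2e → psh [R]
  rd: (w>>7)&0x7=0x4 → %r4
off 0x02: read 73 fe as big → 0x73fe
  top 6b → 0x1c → bra [J]
  imm: (w>>0)&0x3ff=0x3fe (s10→-2) → -2
off 0x04: read f0 7f as big → 0xf07f
  top 6b → 0x3c → adi [RI]
  rd: (w>>7)&0x7=0x0 → %r0
  imm: (w>>0)&0x7f=0x7f → 127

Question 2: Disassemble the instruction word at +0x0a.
lw %r5, %r1

+0x0a: 2a 90 ⇒ word 0x2a90 (big)
  top 6b → 0xa → lw [RR]
  rd: (w>>7)&0x7=0x5 → %r5
  rs: (w>>4)&0x7=0x1 → %r1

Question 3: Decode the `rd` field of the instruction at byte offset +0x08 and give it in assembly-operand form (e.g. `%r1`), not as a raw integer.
[08] f2 02 → 0xf202
  opcode bits[15:10]=0x3c: adi/RI
  rd: (w>>7)&0x7=0x4 → %r4
  imm: (w>>0)&0x7f=0x2 → 2

%r4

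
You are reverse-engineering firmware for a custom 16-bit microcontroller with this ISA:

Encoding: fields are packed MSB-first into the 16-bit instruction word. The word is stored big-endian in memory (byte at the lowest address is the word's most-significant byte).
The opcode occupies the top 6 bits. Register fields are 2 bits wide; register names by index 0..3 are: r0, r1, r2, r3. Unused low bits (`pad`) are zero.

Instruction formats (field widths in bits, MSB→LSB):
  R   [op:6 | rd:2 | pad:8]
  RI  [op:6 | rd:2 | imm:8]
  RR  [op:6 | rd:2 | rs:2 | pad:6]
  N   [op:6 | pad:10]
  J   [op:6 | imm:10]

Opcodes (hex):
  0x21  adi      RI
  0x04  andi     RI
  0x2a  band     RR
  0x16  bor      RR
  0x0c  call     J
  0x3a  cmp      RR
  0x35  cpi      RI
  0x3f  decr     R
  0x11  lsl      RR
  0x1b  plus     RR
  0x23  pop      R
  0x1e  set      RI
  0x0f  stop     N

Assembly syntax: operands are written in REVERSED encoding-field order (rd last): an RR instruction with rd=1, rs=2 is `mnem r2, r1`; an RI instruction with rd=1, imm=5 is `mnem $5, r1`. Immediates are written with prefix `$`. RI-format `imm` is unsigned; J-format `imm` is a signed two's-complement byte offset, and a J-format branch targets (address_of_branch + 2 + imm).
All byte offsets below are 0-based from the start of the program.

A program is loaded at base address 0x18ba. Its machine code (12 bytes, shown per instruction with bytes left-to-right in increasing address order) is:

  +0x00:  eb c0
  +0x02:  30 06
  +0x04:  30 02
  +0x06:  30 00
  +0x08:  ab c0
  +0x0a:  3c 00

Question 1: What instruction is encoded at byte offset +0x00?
cmp r3, r3

@+00  big-endian(eb c0) = 0xebc0
  op=0xebc0>>10=0x3a ⇒ cmp (RR)
  rd: (w>>8)&0x3=0x3 → r3
  rs: (w>>6)&0x3=0x3 → r3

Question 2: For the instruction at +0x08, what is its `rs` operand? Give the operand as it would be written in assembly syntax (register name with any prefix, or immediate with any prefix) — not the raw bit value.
r3

[08] ab c0 → 0xabc0
  op=0xabc0>>10=0x2a ⇒ band (RR)
  rd: (w>>8)&0x3=0x3 → r3
  rs: (w>>6)&0x3=0x3 → r3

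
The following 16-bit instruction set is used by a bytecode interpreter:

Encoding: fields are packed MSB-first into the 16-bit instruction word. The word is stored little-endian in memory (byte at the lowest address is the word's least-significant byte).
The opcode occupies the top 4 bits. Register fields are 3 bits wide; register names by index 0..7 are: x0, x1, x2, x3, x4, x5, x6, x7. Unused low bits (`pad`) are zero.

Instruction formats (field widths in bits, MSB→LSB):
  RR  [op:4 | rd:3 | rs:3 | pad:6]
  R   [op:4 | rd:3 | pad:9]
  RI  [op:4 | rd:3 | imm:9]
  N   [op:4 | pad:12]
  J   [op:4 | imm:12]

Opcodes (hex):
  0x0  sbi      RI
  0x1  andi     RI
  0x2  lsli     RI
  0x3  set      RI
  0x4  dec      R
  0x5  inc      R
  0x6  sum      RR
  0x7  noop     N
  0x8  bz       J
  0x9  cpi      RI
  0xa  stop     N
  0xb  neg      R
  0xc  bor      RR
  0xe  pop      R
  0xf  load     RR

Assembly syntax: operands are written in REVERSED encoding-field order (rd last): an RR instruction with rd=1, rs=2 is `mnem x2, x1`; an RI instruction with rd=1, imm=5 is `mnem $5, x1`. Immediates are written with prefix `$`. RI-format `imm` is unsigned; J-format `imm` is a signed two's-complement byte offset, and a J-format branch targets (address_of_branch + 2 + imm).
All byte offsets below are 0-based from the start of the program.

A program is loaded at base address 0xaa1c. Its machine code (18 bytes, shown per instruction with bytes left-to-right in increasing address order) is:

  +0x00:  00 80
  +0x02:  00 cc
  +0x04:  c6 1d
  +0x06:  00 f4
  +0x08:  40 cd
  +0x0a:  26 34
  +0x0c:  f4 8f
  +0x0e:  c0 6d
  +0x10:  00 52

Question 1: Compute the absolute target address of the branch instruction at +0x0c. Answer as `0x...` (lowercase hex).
+0x0c: f4 8f ⇒ word 0x8ff4 (little)
  op=0x8ff4>>12=0x8 ⇒ bz (J)
  imm: (w>>0)&0xfff=0xff4 (s12→-12) → $-12
  target = base 0xaa1c + off 0x0c + 2 + imm -12 = 0xaa1e

0xaa1e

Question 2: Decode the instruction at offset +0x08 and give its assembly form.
bor x5, x6

+0x08: 40 cd ⇒ word 0xcd40 (little)
  op=0xcd40>>12=0xc ⇒ bor (RR)
  rd: (w>>9)&0x7=0x6 → x6
  rs: (w>>6)&0x7=0x5 → x5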